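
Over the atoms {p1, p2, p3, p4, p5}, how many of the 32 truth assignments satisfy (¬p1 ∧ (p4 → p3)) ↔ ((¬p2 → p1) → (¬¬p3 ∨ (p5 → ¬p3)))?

Initial set: {T ((¬p1 ∧ (p4 → p3)) ↔ ((¬p2 → p1) → (¬¬p3 ∨ (p5 → ¬p3))))}.
T ((¬p1 ∧ (p4 → p3)) ↔ ((¬p2 → p1) → (¬¬p3 ∨ (p5 → ¬p3)))): β-rule — branch into T (¬p1 ∧ (p4 → p3)), T ((¬p2 → p1) → (¬¬p3 ∨ (p5 → ¬p3)))  //  F (¬p1 ∧ (p4 → p3)), F ((¬p2 → p1) → (¬¬p3 ∨ (p5 → ¬p3))).
  branch 1 (add T (¬p1 ∧ (p4 → p3)), T ((¬p2 → p1) → (¬¬p3 ∨ (p5 → ¬p3)))):
    T (¬p1 ∧ (p4 → p3)): α-rule — add T ¬p1, T (p4 → p3).
    T ((¬p2 → p1) → (¬¬p3 ∨ (p5 → ¬p3))): β-rule — branch into F (¬p2 → p1)  //  T (¬¬p3 ∨ (p5 → ¬p3)).
      branch 1.1 (add F (¬p2 → p1)):
        F (¬p2 → p1): α-rule — add T ¬p2, F p1.
        T (p4 → p3): β-rule — branch into F p4  //  T p3.
          branch 1.1.1 (add F p4):
            ○ open, literals {p1=F, p2=F, p4=F}.
          branch 1.1.2 (add T p3):
            ○ open, literals {p1=F, p2=F, p3=T}.
      branch 1.2 (add T (¬¬p3 ∨ (p5 → ¬p3))):
        T (p4 → p3): β-rule — branch into F p4  //  T p3.
          branch 1.2.1 (add F p4):
            T (¬¬p3 ∨ (p5 → ¬p3)): β-rule — branch into T ¬¬p3  //  T (p5 → ¬p3).
              branch 1.2.1.1 (add T ¬¬p3):
                T ¬¬p3: drop double negation, giving T p3.
                ○ open, literals {p1=F, p3=T, p4=F}.
              branch 1.2.1.2 (add T (p5 → ¬p3)):
                T (p5 → ¬p3): β-rule — branch into F p5  //  T ¬p3.
                  branch 1.2.1.2.1 (add F p5):
                    ○ open, literals {p1=F, p4=F, p5=F}.
                  branch 1.2.1.2.2 (add T ¬p3):
                    ○ open, literals {p1=F, p3=F, p4=F}.
          branch 1.2.2 (add T p3):
            T (¬¬p3 ∨ (p5 → ¬p3)): β-rule — branch into T ¬¬p3  //  T (p5 → ¬p3).
              branch 1.2.2.1 (add T ¬¬p3):
                T ¬¬p3: drop double negation, giving T p3.
                ○ open, literals {p1=F, p3=T}.
              branch 1.2.2.2 (add T (p5 → ¬p3)):
                T (p5 → ¬p3): β-rule — branch into F p5  //  T ¬p3.
                  branch 1.2.2.2.1 (add F p5):
                    ○ open, literals {p1=F, p3=T, p5=F}.
                  branch 1.2.2.2.2 (add T ¬p3):
                    × closes — contains both p3 and ¬p3.
  branch 2 (add F (¬p1 ∧ (p4 → p3)), F ((¬p2 → p1) → (¬¬p3 ∨ (p5 → ¬p3)))):
    F ((¬p2 → p1) → (¬¬p3 ∨ (p5 → ¬p3))): α-rule — add T (¬p2 → p1), F (¬¬p3 ∨ (p5 → ¬p3)).
    F (¬¬p3 ∨ (p5 → ¬p3)): α-rule — add F ¬¬p3, F (p5 → ¬p3).
    F ¬¬p3: drop double negation, giving F p3.
    F (p5 → ¬p3): α-rule — add T p5, F ¬p3.
    × closes — contains both p3 and ¬p3.
2 branches closed, 7 open.
Each open branch fixes some atoms; the unmentioned ones are free. Counting distinct full assignments: branch {p1=F, p2=F, p4=F} (p3, p5) contributes 4 new; branch {p1=F, p2=F, p3=T} (p4, p5) contributes 2 new; branch {p1=F, p3=T, p4=F} (p2, p5) contributes 2 new; branch {p1=F, p4=F, p5=F} (p2, p3) contributes 1 new; branch {p1=F, p3=F, p4=F} (p2, p5) contributes 1 new; branch {p1=F, p3=T} (p2, p4, p5) contributes 2 new; branch {p1=F, p3=T, p5=F} (p2, p4) contributes 0 new. Total: 12.

12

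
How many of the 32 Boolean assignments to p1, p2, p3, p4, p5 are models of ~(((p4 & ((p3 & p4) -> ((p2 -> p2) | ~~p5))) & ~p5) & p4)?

Initial set: {T ~(((p4 & ((p3 & p4) -> ((p2 -> p2) | ~~p5))) & ~p5) & p4)}.
T ~(((p4 & ((p3 & p4) -> ((p2 -> p2) | ~~p5))) & ~p5) & p4): β-rule — branch into F ((p4 & ((p3 & p4) -> ((p2 -> p2) | ~~p5))) & ~p5)  //  F p4.
  branch 1 (add F ((p4 & ((p3 & p4) -> ((p2 -> p2) | ~~p5))) & ~p5)):
    F ((p4 & ((p3 & p4) -> ((p2 -> p2) | ~~p5))) & ~p5): β-rule — branch into F (p4 & ((p3 & p4) -> ((p2 -> p2) | ~~p5)))  //  F ~p5.
      branch 1.1 (add F (p4 & ((p3 & p4) -> ((p2 -> p2) | ~~p5)))):
        F (p4 & ((p3 & p4) -> ((p2 -> p2) | ~~p5))): β-rule — branch into F p4  //  F ((p3 & p4) -> ((p2 -> p2) | ~~p5)).
          branch 1.1.1 (add F p4):
            ○ open, literals {p4=0}.
          branch 1.1.2 (add F ((p3 & p4) -> ((p2 -> p2) | ~~p5))):
            F ((p3 & p4) -> ((p2 -> p2) | ~~p5)): α-rule — add T (p3 & p4), F ((p2 -> p2) | ~~p5).
            T (p3 & p4): α-rule — add T p3, T p4.
            F ((p2 -> p2) | ~~p5): α-rule — add F (p2 -> p2), F ~~p5.
            F (p2 -> p2): α-rule — add T p2, F p2.
            × closes — contains both p2 and ~p2.
      branch 1.2 (add F ~p5):
        ○ open, literals {p5=1}.
  branch 2 (add F p4):
    ○ open, literals {p4=0}.
1 branch closed, 3 open.
Each open branch fixes some atoms; the unmentioned ones are free. Counting distinct full assignments: branch {p4=0} (p1, p2, p3, p5) contributes 16 new; branch {p5=1} (p1, p2, p3, p4) contributes 8 new; branch {p4=0} (p1, p2, p3, p5) contributes 0 new. Total: 24.

24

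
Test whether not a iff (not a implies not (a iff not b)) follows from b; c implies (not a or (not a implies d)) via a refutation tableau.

Initial set: {T b; T (c implies (not a or (not a implies d))); F (not a iff (not a implies not (a iff not b)))}.
T (c implies (not a or (not a implies d))): β-rule — branch into F c  //  T (not a or (not a implies d)).
  branch 1 (add F c):
    F (not a iff (not a implies not (a iff not b))): β-rule — branch into T not a, F (not a implies not (a iff not b))  //  F not a, T (not a implies not (a iff not b)).
      branch 1.1 (add T not a, F (not a implies not (a iff not b))):
        F (not a implies not (a iff not b)): α-rule — add T not a, F not (a iff not b).
        F not (a iff not b): β-rule — branch into T a, T not b  //  F a, F not b.
          branch 1.1.1 (add T a, T not b):
            × closes — contains both a and not a.
          branch 1.1.2 (add F a, F not b):
            ○ open, literals {a=F, b=T, c=F}.
      branch 1.2 (add F not a, T (not a implies not (a iff not b))):
        T (not a implies not (a iff not b)): β-rule — branch into F not a  //  T not (a iff not b).
          branch 1.2.1 (add F not a):
            ○ open, literals {a=T, b=T, c=F}.
          branch 1.2.2 (add T not (a iff not b)):
            T not (a iff not b): β-rule — branch into T a, F not b  //  F a, T not b.
              branch 1.2.2.1 (add T a, F not b):
                ○ open, literals {a=T, b=T, c=F}.
              branch 1.2.2.2 (add F a, T not b):
                × closes — contains both a and not a.
  branch 2 (add T (not a or (not a implies d))):
    F (not a iff (not a implies not (a iff not b))): β-rule — branch into T not a, F (not a implies not (a iff not b))  //  F not a, T (not a implies not (a iff not b)).
      branch 2.1 (add T not a, F (not a implies not (a iff not b))):
        F (not a implies not (a iff not b)): α-rule — add T not a, F not (a iff not b).
        T (not a or (not a implies d)): β-rule — branch into T not a  //  T (not a implies d).
          branch 2.1.1 (add T not a):
            F not (a iff not b): β-rule — branch into T a, T not b  //  F a, F not b.
              branch 2.1.1.1 (add T a, T not b):
                × closes — contains both a and not a.
              branch 2.1.1.2 (add F a, F not b):
                ○ open, literals {a=F, b=T}.
          branch 2.1.2 (add T (not a implies d)):
            F not (a iff not b): β-rule — branch into T a, T not b  //  F a, F not b.
              branch 2.1.2.1 (add T a, T not b):
                × closes — contains both a and not a.
              branch 2.1.2.2 (add F a, F not b):
                T (not a implies d): β-rule — branch into F not a  //  T d.
                  branch 2.1.2.2.1 (add F not a):
                    × closes — contains both a and not a.
                  branch 2.1.2.2.2 (add T d):
                    ○ open, literals {a=F, b=T, d=T}.
      branch 2.2 (add F not a, T (not a implies not (a iff not b))):
        T (not a or (not a implies d)): β-rule — branch into T not a  //  T (not a implies d).
          branch 2.2.1 (add T not a):
            × closes — contains both a and not a.
          branch 2.2.2 (add T (not a implies d)):
            T (not a implies not (a iff not b)): β-rule — branch into F not a  //  T not (a iff not b).
              branch 2.2.2.1 (add F not a):
                T (not a implies d): β-rule — branch into F not a  //  T d.
                  branch 2.2.2.1.1 (add F not a):
                    ○ open, literals {a=T, b=T}.
                  branch 2.2.2.1.2 (add T d):
                    ○ open, literals {a=T, b=T, d=T}.
              branch 2.2.2.2 (add T not (a iff not b)):
                T (not a implies d): β-rule — branch into F not a  //  T d.
                  branch 2.2.2.2.1 (add F not a):
                    T not (a iff not b): β-rule — branch into T a, F not b  //  F a, T not b.
                      branch 2.2.2.2.1.1 (add T a, F not b):
                        ○ open, literals {a=T, b=T}.
                      branch 2.2.2.2.1.2 (add F a, T not b):
                        × closes — contains both a and not a.
                  branch 2.2.2.2.2 (add T d):
                    T not (a iff not b): β-rule — branch into T a, F not b  //  F a, T not b.
                      branch 2.2.2.2.2.1 (add T a, F not b):
                        ○ open, literals {a=T, b=T, d=T}.
                      branch 2.2.2.2.2.2 (add F a, T not b):
                        × closes — contains both a and not a.
8 branches closed, 9 open.
An open branch gives a countermodel: a=F, b=T, c=F (unmentioned atoms arbitrary); the premises hold there but the conclusion fails.

No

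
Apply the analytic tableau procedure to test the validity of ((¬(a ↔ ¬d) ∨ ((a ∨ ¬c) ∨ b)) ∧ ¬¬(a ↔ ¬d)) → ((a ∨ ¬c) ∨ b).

Assume the negation and expand:
Initial set: {F (((¬(a ↔ ¬d) ∨ ((a ∨ ¬c) ∨ b)) ∧ ¬¬(a ↔ ¬d)) → ((a ∨ ¬c) ∨ b))}.
F (((¬(a ↔ ¬d) ∨ ((a ∨ ¬c) ∨ b)) ∧ ¬¬(a ↔ ¬d)) → ((a ∨ ¬c) ∨ b)): α-rule — add T ((¬(a ↔ ¬d) ∨ ((a ∨ ¬c) ∨ b)) ∧ ¬¬(a ↔ ¬d)), F ((a ∨ ¬c) ∨ b).
T ((¬(a ↔ ¬d) ∨ ((a ∨ ¬c) ∨ b)) ∧ ¬¬(a ↔ ¬d)): α-rule — add T (¬(a ↔ ¬d) ∨ ((a ∨ ¬c) ∨ b)), T ¬¬(a ↔ ¬d).
F ((a ∨ ¬c) ∨ b): α-rule — add F (a ∨ ¬c), F b.
T ¬¬(a ↔ ¬d): drop double negation, giving T (a ↔ ¬d).
F (a ∨ ¬c): α-rule — add F a, F ¬c.
T (¬(a ↔ ¬d) ∨ ((a ∨ ¬c) ∨ b)): β-rule — branch into T ¬(a ↔ ¬d)  //  T ((a ∨ ¬c) ∨ b).
  branch 1 (add T ¬(a ↔ ¬d)):
    T (a ↔ ¬d): β-rule — branch into T a, T ¬d  //  F a, F ¬d.
      branch 1.1 (add T a, T ¬d):
        × closes — contains both a and ¬a.
      branch 1.2 (add F a, F ¬d):
        T ¬(a ↔ ¬d): β-rule — branch into T a, F ¬d  //  F a, T ¬d.
          branch 1.2.1 (add T a, F ¬d):
            × closes — contains both a and ¬a.
          branch 1.2.2 (add F a, T ¬d):
            × closes — contains both d and ¬d.
  branch 2 (add T ((a ∨ ¬c) ∨ b)):
    T (a ↔ ¬d): β-rule — branch into T a, T ¬d  //  F a, F ¬d.
      branch 2.1 (add T a, T ¬d):
        × closes — contains both a and ¬a.
      branch 2.2 (add F a, F ¬d):
        T ((a ∨ ¬c) ∨ b): β-rule — branch into T (a ∨ ¬c)  //  T b.
          branch 2.2.1 (add T (a ∨ ¬c)):
            T (a ∨ ¬c): β-rule — branch into T a  //  T ¬c.
              branch 2.2.1.1 (add T a):
                × closes — contains both a and ¬a.
              branch 2.2.1.2 (add T ¬c):
                × closes — contains both c and ¬c.
          branch 2.2.2 (add T b):
            × closes — contains both b and ¬b.
All 7 branches close.
Every branch closed, so the negation is unsatisfiable and the formula is valid.

Valid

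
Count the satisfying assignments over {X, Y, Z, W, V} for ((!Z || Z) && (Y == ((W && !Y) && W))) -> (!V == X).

Initial set: {T (((!Z || Z) && (Y == ((W && !Y) && W))) -> (!V == X))}.
T (((!Z || Z) && (Y == ((W && !Y) && W))) -> (!V == X)): β-rule — branch into F ((!Z || Z) && (Y == ((W && !Y) && W)))  //  T (!V == X).
  branch 1 (add F ((!Z || Z) && (Y == ((W && !Y) && W)))):
    F ((!Z || Z) && (Y == ((W && !Y) && W))): β-rule — branch into F (!Z || Z)  //  F (Y == ((W && !Y) && W)).
      branch 1.1 (add F (!Z || Z)):
        F (!Z || Z): α-rule — add F !Z, F Z.
        × closes — contains both Z and !Z.
      branch 1.2 (add F (Y == ((W && !Y) && W))):
        F (Y == ((W && !Y) && W)): β-rule — branch into T Y, F ((W && !Y) && W)  //  F Y, T ((W && !Y) && W).
          branch 1.2.1 (add T Y, F ((W && !Y) && W)):
            F ((W && !Y) && W): β-rule — branch into F (W && !Y)  //  F W.
              branch 1.2.1.1 (add F (W && !Y)):
                F (W && !Y): β-rule — branch into F W  //  F !Y.
                  branch 1.2.1.1.1 (add F W):
                    ○ open, literals {W=F, Y=T}.
                  branch 1.2.1.1.2 (add F !Y):
                    ○ open, literals {Y=T}.
              branch 1.2.1.2 (add F W):
                ○ open, literals {W=F, Y=T}.
          branch 1.2.2 (add F Y, T ((W && !Y) && W)):
            T ((W && !Y) && W): α-rule — add T (W && !Y), T W.
            T (W && !Y): α-rule — add T W, T !Y.
            ○ open, literals {W=T, Y=F}.
  branch 2 (add T (!V == X)):
    T (!V == X): β-rule — branch into T !V, T X  //  F !V, F X.
      branch 2.1 (add T !V, T X):
        ○ open, literals {V=F, X=T}.
      branch 2.2 (add F !V, F X):
        ○ open, literals {V=T, X=F}.
1 branch closed, 6 open.
Each open branch fixes some atoms; the unmentioned ones are free. Counting distinct full assignments: branch {W=F, Y=T} (X, Z, V) contributes 8 new; branch {Y=T} (X, Z, W, V) contributes 8 new; branch {W=F, Y=T} (X, Z, V) contributes 0 new; branch {W=T, Y=F} (X, Z, V) contributes 8 new; branch {V=F, X=T} (Y, Z, W) contributes 2 new; branch {V=T, X=F} (Y, Z, W) contributes 2 new. Total: 28.

28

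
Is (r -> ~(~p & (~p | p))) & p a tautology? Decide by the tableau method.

Not valid

Assume the negation and expand:
Initial set: {~((r -> ~(~p & (~p | p))) & p)}.
~((r -> ~(~p & (~p | p))) & p): β-rule — branch into ~(r -> ~(~p & (~p | p)))  //  ~p.
  branch 1 (add ~(r -> ~(~p & (~p | p)))):
    ~(r -> ~(~p & (~p | p))): α-rule — add r, ~~(~p & (~p | p)).
    ~~(~p & (~p | p)): α-rule — add ~p, (~p | p).
    (~p | p): β-rule — branch into ~p  //  p.
      branch 1.1 (add ~p):
        ○ open, literals {p=false, r=true}.
      branch 1.2 (add p):
        × closes — contains both p and ~p.
  branch 2 (add ~p):
    ○ open, literals {p=false}.
1 branch closed, 2 open.
An open branch gives a countermodel: p=false, r=true (unmentioned atoms arbitrary); under it the original formula is false.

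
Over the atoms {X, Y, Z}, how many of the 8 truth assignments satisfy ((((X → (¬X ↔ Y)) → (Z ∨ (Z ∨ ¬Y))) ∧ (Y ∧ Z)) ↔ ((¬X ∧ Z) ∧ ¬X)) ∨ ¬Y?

7

Initial set: {(((((X → (¬X ↔ Y)) → (Z ∨ (Z ∨ ¬Y))) ∧ (Y ∧ Z)) ↔ ((¬X ∧ Z) ∧ ¬X)) ∨ ¬Y)}.
(((((X → (¬X ↔ Y)) → (Z ∨ (Z ∨ ¬Y))) ∧ (Y ∧ Z)) ↔ ((¬X ∧ Z) ∧ ¬X)) ∨ ¬Y): β-rule — branch into ((((X → (¬X ↔ Y)) → (Z ∨ (Z ∨ ¬Y))) ∧ (Y ∧ Z)) ↔ ((¬X ∧ Z) ∧ ¬X))  //  ¬Y.
  branch 1 (add ((((X → (¬X ↔ Y)) → (Z ∨ (Z ∨ ¬Y))) ∧ (Y ∧ Z)) ↔ ((¬X ∧ Z) ∧ ¬X))):
    ((((X → (¬X ↔ Y)) → (Z ∨ (Z ∨ ¬Y))) ∧ (Y ∧ Z)) ↔ ((¬X ∧ Z) ∧ ¬X)): β-rule — branch into (((X → (¬X ↔ Y)) → (Z ∨ (Z ∨ ¬Y))) ∧ (Y ∧ Z)), ((¬X ∧ Z) ∧ ¬X)  //  ¬(((X → (¬X ↔ Y)) → (Z ∨ (Z ∨ ¬Y))) ∧ (Y ∧ Z)), ¬((¬X ∧ Z) ∧ ¬X).
      branch 1.1 (add (((X → (¬X ↔ Y)) → (Z ∨ (Z ∨ ¬Y))) ∧ (Y ∧ Z)), ((¬X ∧ Z) ∧ ¬X)):
        (((X → (¬X ↔ Y)) → (Z ∨ (Z ∨ ¬Y))) ∧ (Y ∧ Z)): α-rule — add ((X → (¬X ↔ Y)) → (Z ∨ (Z ∨ ¬Y))), (Y ∧ Z).
        ((¬X ∧ Z) ∧ ¬X): α-rule — add (¬X ∧ Z), ¬X.
        (Y ∧ Z): α-rule — add Y, Z.
        (¬X ∧ Z): α-rule — add ¬X, Z.
        ((X → (¬X ↔ Y)) → (Z ∨ (Z ∨ ¬Y))): β-rule — branch into ¬(X → (¬X ↔ Y))  //  (Z ∨ (Z ∨ ¬Y)).
          branch 1.1.1 (add ¬(X → (¬X ↔ Y))):
            ¬(X → (¬X ↔ Y)): α-rule — add X, ¬(¬X ↔ Y).
            × closes — contains both X and ¬X.
          branch 1.1.2 (add (Z ∨ (Z ∨ ¬Y))):
            (Z ∨ (Z ∨ ¬Y)): β-rule — branch into Z  //  (Z ∨ ¬Y).
              branch 1.1.2.1 (add Z):
                ○ open, literals {X=0, Y=1, Z=1}.
              branch 1.1.2.2 (add (Z ∨ ¬Y)):
                (Z ∨ ¬Y): β-rule — branch into Z  //  ¬Y.
                  branch 1.1.2.2.1 (add Z):
                    ○ open, literals {X=0, Y=1, Z=1}.
                  branch 1.1.2.2.2 (add ¬Y):
                    × closes — contains both Y and ¬Y.
      branch 1.2 (add ¬(((X → (¬X ↔ Y)) → (Z ∨ (Z ∨ ¬Y))) ∧ (Y ∧ Z)), ¬((¬X ∧ Z) ∧ ¬X)):
        ¬(((X → (¬X ↔ Y)) → (Z ∨ (Z ∨ ¬Y))) ∧ (Y ∧ Z)): β-rule — branch into ¬((X → (¬X ↔ Y)) → (Z ∨ (Z ∨ ¬Y)))  //  ¬(Y ∧ Z).
          branch 1.2.1 (add ¬((X → (¬X ↔ Y)) → (Z ∨ (Z ∨ ¬Y)))):
            ¬((X → (¬X ↔ Y)) → (Z ∨ (Z ∨ ¬Y))): α-rule — add (X → (¬X ↔ Y)), ¬(Z ∨ (Z ∨ ¬Y)).
            ¬(Z ∨ (Z ∨ ¬Y)): α-rule — add ¬Z, ¬(Z ∨ ¬Y).
            ¬(Z ∨ ¬Y): α-rule — add ¬Z, ¬¬Y.
            ¬((¬X ∧ Z) ∧ ¬X): β-rule — branch into ¬(¬X ∧ Z)  //  ¬¬X.
              branch 1.2.1.1 (add ¬(¬X ∧ Z)):
                (X → (¬X ↔ Y)): β-rule — branch into ¬X  //  (¬X ↔ Y).
                  branch 1.2.1.1.1 (add ¬X):
                    ¬(¬X ∧ Z): β-rule — branch into ¬¬X  //  ¬Z.
                      branch 1.2.1.1.1.1 (add ¬¬X):
                        × closes — contains both X and ¬X.
                      branch 1.2.1.1.1.2 (add ¬Z):
                        ○ open, literals {X=0, Y=1, Z=0}.
                  branch 1.2.1.1.2 (add (¬X ↔ Y)):
                    ¬(¬X ∧ Z): β-rule — branch into ¬¬X  //  ¬Z.
                      branch 1.2.1.1.2.1 (add ¬¬X):
                        (¬X ↔ Y): β-rule — branch into ¬X, Y  //  ¬¬X, ¬Y.
                          branch 1.2.1.1.2.1.1 (add ¬X, Y):
                            × closes — contains both X and ¬X.
                          branch 1.2.1.1.2.1.2 (add ¬¬X, ¬Y):
                            × closes — contains both Y and ¬Y.
                      branch 1.2.1.1.2.2 (add ¬Z):
                        (¬X ↔ Y): β-rule — branch into ¬X, Y  //  ¬¬X, ¬Y.
                          branch 1.2.1.1.2.2.1 (add ¬X, Y):
                            ○ open, literals {X=0, Y=1, Z=0}.
                          branch 1.2.1.1.2.2.2 (add ¬¬X, ¬Y):
                            × closes — contains both Y and ¬Y.
              branch 1.2.1.2 (add ¬¬X):
                (X → (¬X ↔ Y)): β-rule — branch into ¬X  //  (¬X ↔ Y).
                  branch 1.2.1.2.1 (add ¬X):
                    × closes — contains both X and ¬X.
                  branch 1.2.1.2.2 (add (¬X ↔ Y)):
                    (¬X ↔ Y): β-rule — branch into ¬X, Y  //  ¬¬X, ¬Y.
                      branch 1.2.1.2.2.1 (add ¬X, Y):
                        × closes — contains both X and ¬X.
                      branch 1.2.1.2.2.2 (add ¬¬X, ¬Y):
                        × closes — contains both Y and ¬Y.
          branch 1.2.2 (add ¬(Y ∧ Z)):
            ¬((¬X ∧ Z) ∧ ¬X): β-rule — branch into ¬(¬X ∧ Z)  //  ¬¬X.
              branch 1.2.2.1 (add ¬(¬X ∧ Z)):
                ¬(Y ∧ Z): β-rule — branch into ¬Y  //  ¬Z.
                  branch 1.2.2.1.1 (add ¬Y):
                    ¬(¬X ∧ Z): β-rule — branch into ¬¬X  //  ¬Z.
                      branch 1.2.2.1.1.1 (add ¬¬X):
                        ○ open, literals {X=1, Y=0}.
                      branch 1.2.2.1.1.2 (add ¬Z):
                        ○ open, literals {Y=0, Z=0}.
                  branch 1.2.2.1.2 (add ¬Z):
                    ¬(¬X ∧ Z): β-rule — branch into ¬¬X  //  ¬Z.
                      branch 1.2.2.1.2.1 (add ¬¬X):
                        ○ open, literals {X=1, Z=0}.
                      branch 1.2.2.1.2.2 (add ¬Z):
                        ○ open, literals {Z=0}.
              branch 1.2.2.2 (add ¬¬X):
                ¬(Y ∧ Z): β-rule — branch into ¬Y  //  ¬Z.
                  branch 1.2.2.2.1 (add ¬Y):
                    ○ open, literals {X=1, Y=0}.
                  branch 1.2.2.2.2 (add ¬Z):
                    ○ open, literals {X=1, Z=0}.
  branch 2 (add ¬Y):
    ○ open, literals {Y=0}.
9 branches closed, 11 open.
Each open branch fixes some atoms; the unmentioned ones are free. Counting distinct full assignments: branch {X=0, Y=1, Z=1} (none free) contributes 1 new; branch {X=0, Y=1, Z=1} (none free) contributes 0 new; branch {X=0, Y=1, Z=0} (none free) contributes 1 new; branch {X=0, Y=1, Z=0} (none free) contributes 0 new; branch {X=1, Y=0} (Z) contributes 2 new; branch {Y=0, Z=0} (X) contributes 1 new; branch {X=1, Z=0} (Y) contributes 1 new; branch {Z=0} (X, Y) contributes 0 new; branch {X=1, Y=0} (Z) contributes 0 new; branch {X=1, Z=0} (Y) contributes 0 new; branch {Y=0} (X, Z) contributes 1 new. Total: 7.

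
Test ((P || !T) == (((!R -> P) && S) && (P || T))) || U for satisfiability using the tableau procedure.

Initial set: {(((P || !T) == (((!R -> P) && S) && (P || T))) || U)}.
(((P || !T) == (((!R -> P) && S) && (P || T))) || U): β-rule — branch into ((P || !T) == (((!R -> P) && S) && (P || T)))  //  U.
  branch 1 (add ((P || !T) == (((!R -> P) && S) && (P || T)))):
    ((P || !T) == (((!R -> P) && S) && (P || T))): β-rule — branch into (P || !T), (((!R -> P) && S) && (P || T))  //  !(P || !T), !(((!R -> P) && S) && (P || T)).
      branch 1.1 (add (P || !T), (((!R -> P) && S) && (P || T))):
        (((!R -> P) && S) && (P || T)): α-rule — add ((!R -> P) && S), (P || T).
        ((!R -> P) && S): α-rule — add (!R -> P), S.
        (P || !T): β-rule — branch into P  //  !T.
          branch 1.1.1 (add P):
            (P || T): β-rule — branch into P  //  T.
              branch 1.1.1.1 (add P):
                (!R -> P): β-rule — branch into !!R  //  P.
                  branch 1.1.1.1.1 (add !!R):
                    ○ open, literals {P=true, R=true, S=true}.
                  branch 1.1.1.1.2 (add P):
                    ○ open, literals {P=true, S=true}.
              branch 1.1.1.2 (add T):
                (!R -> P): β-rule — branch into !!R  //  P.
                  branch 1.1.1.2.1 (add !!R):
                    ○ open, literals {P=true, R=true, S=true, T=true}.
                  branch 1.1.1.2.2 (add P):
                    ○ open, literals {P=true, S=true, T=true}.
          branch 1.1.2 (add !T):
            (P || T): β-rule — branch into P  //  T.
              branch 1.1.2.1 (add P):
                (!R -> P): β-rule — branch into !!R  //  P.
                  branch 1.1.2.1.1 (add !!R):
                    ○ open, literals {P=true, R=true, S=true, T=false}.
                  branch 1.1.2.1.2 (add P):
                    ○ open, literals {P=true, S=true, T=false}.
              branch 1.1.2.2 (add T):
                × closes — contains both T and !T.
      branch 1.2 (add !(P || !T), !(((!R -> P) && S) && (P || T))):
        !(P || !T): α-rule — add !P, !!T.
        !(((!R -> P) && S) && (P || T)): β-rule — branch into !((!R -> P) && S)  //  !(P || T).
          branch 1.2.1 (add !((!R -> P) && S)):
            !((!R -> P) && S): β-rule — branch into !(!R -> P)  //  !S.
              branch 1.2.1.1 (add !(!R -> P)):
                !(!R -> P): α-rule — add !R, !P.
                ○ open, literals {P=false, R=false, T=true}.
              branch 1.2.1.2 (add !S):
                ○ open, literals {P=false, S=false, T=true}.
          branch 1.2.2 (add !(P || T)):
            !(P || T): α-rule — add !P, !T.
            × closes — contains both T and !T.
  branch 2 (add U):
    ○ open, literals {U=true}.
2 branches closed, 9 open.
An open branch gives a satisfying assignment: P=true, R=true, S=true.

Satisfiable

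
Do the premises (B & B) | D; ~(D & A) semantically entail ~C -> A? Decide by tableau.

Initial set: {T ((B & B) | D); T ~(D & A); F (~C -> A)}.
F (~C -> A): α-rule — add T ~C, F A.
T ((B & B) | D): β-rule — branch into T (B & B)  //  T D.
  branch 1 (add T (B & B)):
    T (B & B): α-rule — add T B, T B.
    T ~(D & A): β-rule — branch into F D  //  F A.
      branch 1.1 (add F D):
        ○ open, literals {A=0, B=1, C=0, D=0}.
      branch 1.2 (add F A):
        ○ open, literals {A=0, B=1, C=0}.
  branch 2 (add T D):
    T ~(D & A): β-rule — branch into F D  //  F A.
      branch 2.1 (add F D):
        × closes — contains both D and ~D.
      branch 2.2 (add F A):
        ○ open, literals {A=0, C=0, D=1}.
1 branch closed, 3 open.
An open branch gives a countermodel: A=0, B=1, C=0, D=0 (unmentioned atoms arbitrary); the premises hold there but the conclusion fails.

No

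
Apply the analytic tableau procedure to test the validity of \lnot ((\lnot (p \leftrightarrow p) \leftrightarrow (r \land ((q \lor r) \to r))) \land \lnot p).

Not valid

Assume the negation and expand:
Initial set: {\lnot \lnot ((\lnot (p \leftrightarrow p) \leftrightarrow (r \land ((q \lor r) \to r))) \land \lnot p)}.
\lnot \lnot ((\lnot (p \leftrightarrow p) \leftrightarrow (r \land ((q \lor r) \to r))) \land \lnot p): α-rule — add (\lnot (p \leftrightarrow p) \leftrightarrow (r \land ((q \lor r) \to r))), \lnot p.
(\lnot (p \leftrightarrow p) \leftrightarrow (r \land ((q \lor r) \to r))): β-rule — branch into \lnot (p \leftrightarrow p), (r \land ((q \lor r) \to r))  //  \lnot \lnot (p \leftrightarrow p), \lnot (r \land ((q \lor r) \to r)).
  branch 1 (add \lnot (p \leftrightarrow p), (r \land ((q \lor r) \to r))):
    (r \land ((q \lor r) \to r)): α-rule — add r, ((q \lor r) \to r).
    \lnot (p \leftrightarrow p): β-rule — branch into p, \lnot p  //  \lnot p, p.
      branch 1.1 (add p, \lnot p):
        × closes — contains both p and \lnot p.
      branch 1.2 (add \lnot p, p):
        × closes — contains both p and \lnot p.
  branch 2 (add \lnot \lnot (p \leftrightarrow p), \lnot (r \land ((q \lor r) \to r))):
    \lnot \lnot (p \leftrightarrow p): β-rule — branch into p, p  //  \lnot p, \lnot p.
      branch 2.1 (add p, p):
        × closes — contains both p and \lnot p.
      branch 2.2 (add \lnot p, \lnot p):
        \lnot (r \land ((q \lor r) \to r)): β-rule — branch into \lnot r  //  \lnot ((q \lor r) \to r).
          branch 2.2.1 (add \lnot r):
            ○ open, literals {p=false, r=false}.
          branch 2.2.2 (add \lnot ((q \lor r) \to r)):
            \lnot ((q \lor r) \to r): α-rule — add (q \lor r), \lnot r.
            (q \lor r): β-rule — branch into q  //  r.
              branch 2.2.2.1 (add q):
                ○ open, literals {p=false, q=true, r=false}.
              branch 2.2.2.2 (add r):
                × closes — contains both r and \lnot r.
4 branches closed, 2 open.
An open branch gives a countermodel: p=false, r=false (unmentioned atoms arbitrary); under it the original formula is false.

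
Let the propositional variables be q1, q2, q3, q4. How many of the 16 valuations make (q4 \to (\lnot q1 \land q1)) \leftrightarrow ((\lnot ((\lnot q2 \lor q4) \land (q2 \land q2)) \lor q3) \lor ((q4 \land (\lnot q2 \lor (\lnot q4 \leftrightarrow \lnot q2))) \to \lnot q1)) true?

Initial set: {T ((q4 \to (\lnot q1 \land q1)) \leftrightarrow ((\lnot ((\lnot q2 \lor q4) \land (q2 \land q2)) \lor q3) \lor ((q4 \land (\lnot q2 \lor (\lnot q4 \leftrightarrow \lnot q2))) \to \lnot q1)))}.
T ((q4 \to (\lnot q1 \land q1)) \leftrightarrow ((\lnot ((\lnot q2 \lor q4) \land (q2 \land q2)) \lor q3) \lor ((q4 \land (\lnot q2 \lor (\lnot q4 \leftrightarrow \lnot q2))) \to \lnot q1))): β-rule — branch into T (q4 \to (\lnot q1 \land q1)), T ((\lnot ((\lnot q2 \lor q4) \land (q2 \land q2)) \lor q3) \lor ((q4 \land (\lnot q2 \lor (\lnot q4 \leftrightarrow \lnot q2))) \to \lnot q1))  //  F (q4 \to (\lnot q1 \land q1)), F ((\lnot ((\lnot q2 \lor q4) \land (q2 \land q2)) \lor q3) \lor ((q4 \land (\lnot q2 \lor (\lnot q4 \leftrightarrow \lnot q2))) \to \lnot q1)).
  branch 1 (add T (q4 \to (\lnot q1 \land q1)), T ((\lnot ((\lnot q2 \lor q4) \land (q2 \land q2)) \lor q3) \lor ((q4 \land (\lnot q2 \lor (\lnot q4 \leftrightarrow \lnot q2))) \to \lnot q1))):
    T (q4 \to (\lnot q1 \land q1)): β-rule — branch into F q4  //  T (\lnot q1 \land q1).
      branch 1.1 (add F q4):
        T ((\lnot ((\lnot q2 \lor q4) \land (q2 \land q2)) \lor q3) \lor ((q4 \land (\lnot q2 \lor (\lnot q4 \leftrightarrow \lnot q2))) \to \lnot q1)): β-rule — branch into T (\lnot ((\lnot q2 \lor q4) \land (q2 \land q2)) \lor q3)  //  T ((q4 \land (\lnot q2 \lor (\lnot q4 \leftrightarrow \lnot q2))) \to \lnot q1).
          branch 1.1.1 (add T (\lnot ((\lnot q2 \lor q4) \land (q2 \land q2)) \lor q3)):
            T (\lnot ((\lnot q2 \lor q4) \land (q2 \land q2)) \lor q3): β-rule — branch into T \lnot ((\lnot q2 \lor q4) \land (q2 \land q2))  //  T q3.
              branch 1.1.1.1 (add T \lnot ((\lnot q2 \lor q4) \land (q2 \land q2))):
                T \lnot ((\lnot q2 \lor q4) \land (q2 \land q2)): β-rule — branch into F (\lnot q2 \lor q4)  //  F (q2 \land q2).
                  branch 1.1.1.1.1 (add F (\lnot q2 \lor q4)):
                    F (\lnot q2 \lor q4): α-rule — add F \lnot q2, F q4.
                    ○ open, literals {q2=true, q4=false}.
                  branch 1.1.1.1.2 (add F (q2 \land q2)):
                    F (q2 \land q2): β-rule — branch into F q2  //  F q2.
                      branch 1.1.1.1.2.1 (add F q2):
                        ○ open, literals {q2=false, q4=false}.
                      branch 1.1.1.1.2.2 (add F q2):
                        ○ open, literals {q2=false, q4=false}.
              branch 1.1.1.2 (add T q3):
                ○ open, literals {q3=true, q4=false}.
          branch 1.1.2 (add T ((q4 \land (\lnot q2 \lor (\lnot q4 \leftrightarrow \lnot q2))) \to \lnot q1)):
            T ((q4 \land (\lnot q2 \lor (\lnot q4 \leftrightarrow \lnot q2))) \to \lnot q1): β-rule — branch into F (q4 \land (\lnot q2 \lor (\lnot q4 \leftrightarrow \lnot q2)))  //  T \lnot q1.
              branch 1.1.2.1 (add F (q4 \land (\lnot q2 \lor (\lnot q4 \leftrightarrow \lnot q2)))):
                F (q4 \land (\lnot q2 \lor (\lnot q4 \leftrightarrow \lnot q2))): β-rule — branch into F q4  //  F (\lnot q2 \lor (\lnot q4 \leftrightarrow \lnot q2)).
                  branch 1.1.2.1.1 (add F q4):
                    ○ open, literals {q4=false}.
                  branch 1.1.2.1.2 (add F (\lnot q2 \lor (\lnot q4 \leftrightarrow \lnot q2))):
                    F (\lnot q2 \lor (\lnot q4 \leftrightarrow \lnot q2)): α-rule — add F \lnot q2, F (\lnot q4 \leftrightarrow \lnot q2).
                    F (\lnot q4 \leftrightarrow \lnot q2): β-rule — branch into T \lnot q4, F \lnot q2  //  F \lnot q4, T \lnot q2.
                      branch 1.1.2.1.2.1 (add T \lnot q4, F \lnot q2):
                        ○ open, literals {q2=true, q4=false}.
                      branch 1.1.2.1.2.2 (add F \lnot q4, T \lnot q2):
                        × closes — contains both q4 and \lnot q4.
              branch 1.1.2.2 (add T \lnot q1):
                ○ open, literals {q1=false, q4=false}.
      branch 1.2 (add T (\lnot q1 \land q1)):
        T (\lnot q1 \land q1): α-rule — add T \lnot q1, T q1.
        × closes — contains both q1 and \lnot q1.
  branch 2 (add F (q4 \to (\lnot q1 \land q1)), F ((\lnot ((\lnot q2 \lor q4) \land (q2 \land q2)) \lor q3) \lor ((q4 \land (\lnot q2 \lor (\lnot q4 \leftrightarrow \lnot q2))) \to \lnot q1))):
    F (q4 \to (\lnot q1 \land q1)): α-rule — add T q4, F (\lnot q1 \land q1).
    F ((\lnot ((\lnot q2 \lor q4) \land (q2 \land q2)) \lor q3) \lor ((q4 \land (\lnot q2 \lor (\lnot q4 \leftrightarrow \lnot q2))) \to \lnot q1)): α-rule — add F (\lnot ((\lnot q2 \lor q4) \land (q2 \land q2)) \lor q3), F ((q4 \land (\lnot q2 \lor (\lnot q4 \leftrightarrow \lnot q2))) \to \lnot q1).
    F (\lnot ((\lnot q2 \lor q4) \land (q2 \land q2)) \lor q3): α-rule — add F \lnot ((\lnot q2 \lor q4) \land (q2 \land q2)), F q3.
    F ((q4 \land (\lnot q2 \lor (\lnot q4 \leftrightarrow \lnot q2))) \to \lnot q1): α-rule — add T (q4 \land (\lnot q2 \lor (\lnot q4 \leftrightarrow \lnot q2))), F \lnot q1.
    F \lnot ((\lnot q2 \lor q4) \land (q2 \land q2)): α-rule — add T (\lnot q2 \lor q4), T (q2 \land q2).
    T (q4 \land (\lnot q2 \lor (\lnot q4 \leftrightarrow \lnot q2))): α-rule — add T q4, T (\lnot q2 \lor (\lnot q4 \leftrightarrow \lnot q2)).
    T (q2 \land q2): α-rule — add T q2, T q2.
    F (\lnot q1 \land q1): β-rule — branch into F \lnot q1  //  F q1.
      branch 2.1 (add F \lnot q1):
        T (\lnot q2 \lor q4): β-rule — branch into T \lnot q2  //  T q4.
          branch 2.1.1 (add T \lnot q2):
            × closes — contains both q2 and \lnot q2.
          branch 2.1.2 (add T q4):
            T (\lnot q2 \lor (\lnot q4 \leftrightarrow \lnot q2)): β-rule — branch into T \lnot q2  //  T (\lnot q4 \leftrightarrow \lnot q2).
              branch 2.1.2.1 (add T \lnot q2):
                × closes — contains both q2 and \lnot q2.
              branch 2.1.2.2 (add T (\lnot q4 \leftrightarrow \lnot q2)):
                T (\lnot q4 \leftrightarrow \lnot q2): β-rule — branch into T \lnot q4, T \lnot q2  //  F \lnot q4, F \lnot q2.
                  branch 2.1.2.2.1 (add T \lnot q4, T \lnot q2):
                    × closes — contains both q4 and \lnot q4.
                  branch 2.1.2.2.2 (add F \lnot q4, F \lnot q2):
                    ○ open, literals {q1=true, q2=true, q3=false, q4=true}.
      branch 2.2 (add F q1):
        × closes — contains both q1 and \lnot q1.
6 branches closed, 8 open.
Each open branch fixes some atoms; the unmentioned ones are free. Counting distinct full assignments: branch {q2=true, q4=false} (q1, q3) contributes 4 new; branch {q2=false, q4=false} (q1, q3) contributes 4 new; branch {q2=false, q4=false} (q1, q3) contributes 0 new; branch {q3=true, q4=false} (q1, q2) contributes 0 new; branch {q4=false} (q1, q2, q3) contributes 0 new; branch {q2=true, q4=false} (q1, q3) contributes 0 new; branch {q1=false, q4=false} (q2, q3) contributes 0 new; branch {q1=true, q2=true, q3=false, q4=true} (none free) contributes 1 new. Total: 9.

9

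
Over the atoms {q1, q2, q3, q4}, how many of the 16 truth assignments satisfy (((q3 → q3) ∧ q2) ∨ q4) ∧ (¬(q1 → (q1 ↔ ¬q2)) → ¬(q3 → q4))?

9

Initial set: {T ((((q3 → q3) ∧ q2) ∨ q4) ∧ (¬(q1 → (q1 ↔ ¬q2)) → ¬(q3 → q4)))}.
T ((((q3 → q3) ∧ q2) ∨ q4) ∧ (¬(q1 → (q1 ↔ ¬q2)) → ¬(q3 → q4))): α-rule — add T (((q3 → q3) ∧ q2) ∨ q4), T (¬(q1 → (q1 ↔ ¬q2)) → ¬(q3 → q4)).
T (((q3 → q3) ∧ q2) ∨ q4): β-rule — branch into T ((q3 → q3) ∧ q2)  //  T q4.
  branch 1 (add T ((q3 → q3) ∧ q2)):
    T ((q3 → q3) ∧ q2): α-rule — add T (q3 → q3), T q2.
    T (¬(q1 → (q1 ↔ ¬q2)) → ¬(q3 → q4)): β-rule — branch into F ¬(q1 → (q1 ↔ ¬q2))  //  T ¬(q3 → q4).
      branch 1.1 (add F ¬(q1 → (q1 ↔ ¬q2))):
        T (q3 → q3): β-rule — branch into F q3  //  T q3.
          branch 1.1.1 (add F q3):
            F ¬(q1 → (q1 ↔ ¬q2)): β-rule — branch into F q1  //  T (q1 ↔ ¬q2).
              branch 1.1.1.1 (add F q1):
                ○ open, literals {q1=0, q2=1, q3=0}.
              branch 1.1.1.2 (add T (q1 ↔ ¬q2)):
                T (q1 ↔ ¬q2): β-rule — branch into T q1, T ¬q2  //  F q1, F ¬q2.
                  branch 1.1.1.2.1 (add T q1, T ¬q2):
                    × closes — contains both q2 and ¬q2.
                  branch 1.1.1.2.2 (add F q1, F ¬q2):
                    ○ open, literals {q1=0, q2=1, q3=0}.
          branch 1.1.2 (add T q3):
            F ¬(q1 → (q1 ↔ ¬q2)): β-rule — branch into F q1  //  T (q1 ↔ ¬q2).
              branch 1.1.2.1 (add F q1):
                ○ open, literals {q1=0, q2=1, q3=1}.
              branch 1.1.2.2 (add T (q1 ↔ ¬q2)):
                T (q1 ↔ ¬q2): β-rule — branch into T q1, T ¬q2  //  F q1, F ¬q2.
                  branch 1.1.2.2.1 (add T q1, T ¬q2):
                    × closes — contains both q2 and ¬q2.
                  branch 1.1.2.2.2 (add F q1, F ¬q2):
                    ○ open, literals {q1=0, q2=1, q3=1}.
      branch 1.2 (add T ¬(q3 → q4)):
        T ¬(q3 → q4): α-rule — add T q3, F q4.
        T (q3 → q3): β-rule — branch into F q3  //  T q3.
          branch 1.2.1 (add F q3):
            × closes — contains both q3 and ¬q3.
          branch 1.2.2 (add T q3):
            ○ open, literals {q2=1, q3=1, q4=0}.
  branch 2 (add T q4):
    T (¬(q1 → (q1 ↔ ¬q2)) → ¬(q3 → q4)): β-rule — branch into F ¬(q1 → (q1 ↔ ¬q2))  //  T ¬(q3 → q4).
      branch 2.1 (add F ¬(q1 → (q1 ↔ ¬q2))):
        F ¬(q1 → (q1 ↔ ¬q2)): β-rule — branch into F q1  //  T (q1 ↔ ¬q2).
          branch 2.1.1 (add F q1):
            ○ open, literals {q1=0, q4=1}.
          branch 2.1.2 (add T (q1 ↔ ¬q2)):
            T (q1 ↔ ¬q2): β-rule — branch into T q1, T ¬q2  //  F q1, F ¬q2.
              branch 2.1.2.1 (add T q1, T ¬q2):
                ○ open, literals {q1=1, q2=0, q4=1}.
              branch 2.1.2.2 (add F q1, F ¬q2):
                ○ open, literals {q1=0, q2=1, q4=1}.
      branch 2.2 (add T ¬(q3 → q4)):
        T ¬(q3 → q4): α-rule — add T q3, F q4.
        × closes — contains both q4 and ¬q4.
4 branches closed, 8 open.
Each open branch fixes some atoms; the unmentioned ones are free. Counting distinct full assignments: branch {q1=0, q2=1, q3=0} (q4) contributes 2 new; branch {q1=0, q2=1, q3=0} (q4) contributes 0 new; branch {q1=0, q2=1, q3=1} (q4) contributes 2 new; branch {q1=0, q2=1, q3=1} (q4) contributes 0 new; branch {q2=1, q3=1, q4=0} (q1) contributes 1 new; branch {q1=0, q4=1} (q2, q3) contributes 2 new; branch {q1=1, q2=0, q4=1} (q3) contributes 2 new; branch {q1=0, q2=1, q4=1} (q3) contributes 0 new. Total: 9.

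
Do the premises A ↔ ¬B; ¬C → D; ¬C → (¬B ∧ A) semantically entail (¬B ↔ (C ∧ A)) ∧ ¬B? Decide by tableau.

Initial set: {(A ↔ ¬B); (¬C → D); (¬C → (¬B ∧ A)); ¬((¬B ↔ (C ∧ A)) ∧ ¬B)}.
(A ↔ ¬B): β-rule — branch into A, ¬B  //  ¬A, ¬¬B.
  branch 1 (add A, ¬B):
    (¬C → D): β-rule — branch into ¬¬C  //  D.
      branch 1.1 (add ¬¬C):
        (¬C → (¬B ∧ A)): β-rule — branch into ¬¬C  //  (¬B ∧ A).
          branch 1.1.1 (add ¬¬C):
            ¬((¬B ↔ (C ∧ A)) ∧ ¬B): β-rule — branch into ¬(¬B ↔ (C ∧ A))  //  ¬¬B.
              branch 1.1.1.1 (add ¬(¬B ↔ (C ∧ A))):
                ¬(¬B ↔ (C ∧ A)): β-rule — branch into ¬B, ¬(C ∧ A)  //  ¬¬B, (C ∧ A).
                  branch 1.1.1.1.1 (add ¬B, ¬(C ∧ A)):
                    ¬(C ∧ A): β-rule — branch into ¬C  //  ¬A.
                      branch 1.1.1.1.1.1 (add ¬C):
                        × closes — contains both C and ¬C.
                      branch 1.1.1.1.1.2 (add ¬A):
                        × closes — contains both A and ¬A.
                  branch 1.1.1.1.2 (add ¬¬B, (C ∧ A)):
                    × closes — contains both B and ¬B.
              branch 1.1.1.2 (add ¬¬B):
                × closes — contains both B and ¬B.
          branch 1.1.2 (add (¬B ∧ A)):
            (¬B ∧ A): α-rule — add ¬B, A.
            ¬((¬B ↔ (C ∧ A)) ∧ ¬B): β-rule — branch into ¬(¬B ↔ (C ∧ A))  //  ¬¬B.
              branch 1.1.2.1 (add ¬(¬B ↔ (C ∧ A))):
                ¬(¬B ↔ (C ∧ A)): β-rule — branch into ¬B, ¬(C ∧ A)  //  ¬¬B, (C ∧ A).
                  branch 1.1.2.1.1 (add ¬B, ¬(C ∧ A)):
                    ¬(C ∧ A): β-rule — branch into ¬C  //  ¬A.
                      branch 1.1.2.1.1.1 (add ¬C):
                        × closes — contains both C and ¬C.
                      branch 1.1.2.1.1.2 (add ¬A):
                        × closes — contains both A and ¬A.
                  branch 1.1.2.1.2 (add ¬¬B, (C ∧ A)):
                    × closes — contains both B and ¬B.
              branch 1.1.2.2 (add ¬¬B):
                × closes — contains both B and ¬B.
      branch 1.2 (add D):
        (¬C → (¬B ∧ A)): β-rule — branch into ¬¬C  //  (¬B ∧ A).
          branch 1.2.1 (add ¬¬C):
            ¬((¬B ↔ (C ∧ A)) ∧ ¬B): β-rule — branch into ¬(¬B ↔ (C ∧ A))  //  ¬¬B.
              branch 1.2.1.1 (add ¬(¬B ↔ (C ∧ A))):
                ¬(¬B ↔ (C ∧ A)): β-rule — branch into ¬B, ¬(C ∧ A)  //  ¬¬B, (C ∧ A).
                  branch 1.2.1.1.1 (add ¬B, ¬(C ∧ A)):
                    ¬(C ∧ A): β-rule — branch into ¬C  //  ¬A.
                      branch 1.2.1.1.1.1 (add ¬C):
                        × closes — contains both C and ¬C.
                      branch 1.2.1.1.1.2 (add ¬A):
                        × closes — contains both A and ¬A.
                  branch 1.2.1.1.2 (add ¬¬B, (C ∧ A)):
                    × closes — contains both B and ¬B.
              branch 1.2.1.2 (add ¬¬B):
                × closes — contains both B and ¬B.
          branch 1.2.2 (add (¬B ∧ A)):
            (¬B ∧ A): α-rule — add ¬B, A.
            ¬((¬B ↔ (C ∧ A)) ∧ ¬B): β-rule — branch into ¬(¬B ↔ (C ∧ A))  //  ¬¬B.
              branch 1.2.2.1 (add ¬(¬B ↔ (C ∧ A))):
                ¬(¬B ↔ (C ∧ A)): β-rule — branch into ¬B, ¬(C ∧ A)  //  ¬¬B, (C ∧ A).
                  branch 1.2.2.1.1 (add ¬B, ¬(C ∧ A)):
                    ¬(C ∧ A): β-rule — branch into ¬C  //  ¬A.
                      branch 1.2.2.1.1.1 (add ¬C):
                        ○ open, literals {A=1, B=0, C=0, D=1}.
                      branch 1.2.2.1.1.2 (add ¬A):
                        × closes — contains both A and ¬A.
                  branch 1.2.2.1.2 (add ¬¬B, (C ∧ A)):
                    × closes — contains both B and ¬B.
              branch 1.2.2.2 (add ¬¬B):
                × closes — contains both B and ¬B.
  branch 2 (add ¬A, ¬¬B):
    (¬C → D): β-rule — branch into ¬¬C  //  D.
      branch 2.1 (add ¬¬C):
        (¬C → (¬B ∧ A)): β-rule — branch into ¬¬C  //  (¬B ∧ A).
          branch 2.1.1 (add ¬¬C):
            ¬((¬B ↔ (C ∧ A)) ∧ ¬B): β-rule — branch into ¬(¬B ↔ (C ∧ A))  //  ¬¬B.
              branch 2.1.1.1 (add ¬(¬B ↔ (C ∧ A))):
                ¬(¬B ↔ (C ∧ A)): β-rule — branch into ¬B, ¬(C ∧ A)  //  ¬¬B, (C ∧ A).
                  branch 2.1.1.1.1 (add ¬B, ¬(C ∧ A)):
                    × closes — contains both B and ¬B.
                  branch 2.1.1.1.2 (add ¬¬B, (C ∧ A)):
                    (C ∧ A): α-rule — add C, A.
                    × closes — contains both A and ¬A.
              branch 2.1.1.2 (add ¬¬B):
                ○ open, literals {A=0, B=1, C=1}.
          branch 2.1.2 (add (¬B ∧ A)):
            (¬B ∧ A): α-rule — add ¬B, A.
            × closes — contains both B and ¬B.
      branch 2.2 (add D):
        (¬C → (¬B ∧ A)): β-rule — branch into ¬¬C  //  (¬B ∧ A).
          branch 2.2.1 (add ¬¬C):
            ¬((¬B ↔ (C ∧ A)) ∧ ¬B): β-rule — branch into ¬(¬B ↔ (C ∧ A))  //  ¬¬B.
              branch 2.2.1.1 (add ¬(¬B ↔ (C ∧ A))):
                ¬(¬B ↔ (C ∧ A)): β-rule — branch into ¬B, ¬(C ∧ A)  //  ¬¬B, (C ∧ A).
                  branch 2.2.1.1.1 (add ¬B, ¬(C ∧ A)):
                    × closes — contains both B and ¬B.
                  branch 2.2.1.1.2 (add ¬¬B, (C ∧ A)):
                    (C ∧ A): α-rule — add C, A.
                    × closes — contains both A and ¬A.
              branch 2.2.1.2 (add ¬¬B):
                ○ open, literals {A=0, B=1, C=1, D=1}.
          branch 2.2.2 (add (¬B ∧ A)):
            (¬B ∧ A): α-rule — add ¬B, A.
            × closes — contains both B and ¬B.
21 branches closed, 3 open.
An open branch gives a countermodel: A=1, B=0, C=0, D=1 (unmentioned atoms arbitrary); the premises hold there but the conclusion fails.

No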